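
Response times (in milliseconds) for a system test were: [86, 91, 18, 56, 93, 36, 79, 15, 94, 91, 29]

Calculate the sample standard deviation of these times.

32.3647

Step 1: Compute the mean: 62.5455
Step 2: Sum of squared deviations from the mean: 10474.7273
Step 3: Sample variance = 10474.7273 / 10 = 1047.4727
Step 4: Standard deviation = sqrt(1047.4727) = 32.3647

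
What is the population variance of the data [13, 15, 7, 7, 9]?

10.56

Step 1: Compute the mean: (13 + 15 + 7 + 7 + 9) / 5 = 10.2
Step 2: Compute squared deviations from the mean:
  (13 - 10.2)^2 = 7.84
  (15 - 10.2)^2 = 23.04
  (7 - 10.2)^2 = 10.24
  (7 - 10.2)^2 = 10.24
  (9 - 10.2)^2 = 1.44
Step 3: Sum of squared deviations = 52.8
Step 4: Population variance = 52.8 / 5 = 10.56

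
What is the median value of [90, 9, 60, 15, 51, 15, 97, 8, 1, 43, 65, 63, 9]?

43

Step 1: Sort the data in ascending order: [1, 8, 9, 9, 15, 15, 43, 51, 60, 63, 65, 90, 97]
Step 2: The number of values is n = 13.
Step 3: Since n is odd, the median is the middle value at position 7: 43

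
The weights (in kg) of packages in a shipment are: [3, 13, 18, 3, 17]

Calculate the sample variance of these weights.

54.2

Step 1: Compute the mean: (3 + 13 + 18 + 3 + 17) / 5 = 10.8
Step 2: Compute squared deviations from the mean:
  (3 - 10.8)^2 = 60.84
  (13 - 10.8)^2 = 4.84
  (18 - 10.8)^2 = 51.84
  (3 - 10.8)^2 = 60.84
  (17 - 10.8)^2 = 38.44
Step 3: Sum of squared deviations = 216.8
Step 4: Sample variance = 216.8 / 4 = 54.2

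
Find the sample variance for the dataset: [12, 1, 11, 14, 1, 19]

52.6667

Step 1: Compute the mean: (12 + 1 + 11 + 14 + 1 + 19) / 6 = 9.6667
Step 2: Compute squared deviations from the mean:
  (12 - 9.6667)^2 = 5.4444
  (1 - 9.6667)^2 = 75.1111
  (11 - 9.6667)^2 = 1.7778
  (14 - 9.6667)^2 = 18.7778
  (1 - 9.6667)^2 = 75.1111
  (19 - 9.6667)^2 = 87.1111
Step 3: Sum of squared deviations = 263.3333
Step 4: Sample variance = 263.3333 / 5 = 52.6667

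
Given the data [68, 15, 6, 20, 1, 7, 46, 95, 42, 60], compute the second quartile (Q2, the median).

31

Step 1: Sort the data: [1, 6, 7, 15, 20, 42, 46, 60, 68, 95]
Step 2: n = 10
Step 3: Q2 is the median. Since n is even, it is the average of the values at positions 5 and 6:
  Q2 = (20 + 42) / 2 = 31
Step 4: Q2 = 31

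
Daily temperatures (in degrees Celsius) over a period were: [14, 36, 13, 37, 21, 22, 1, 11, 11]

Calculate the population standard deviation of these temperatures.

11.236

Step 1: Compute the mean: 18.4444
Step 2: Sum of squared deviations from the mean: 1136.2222
Step 3: Population variance = 1136.2222 / 9 = 126.2469
Step 4: Standard deviation = sqrt(126.2469) = 11.236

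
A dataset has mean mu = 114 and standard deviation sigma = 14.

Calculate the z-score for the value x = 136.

1.5714

Step 1: Recall the z-score formula: z = (x - mu) / sigma
Step 2: Substitute values: z = (136 - 114) / 14
Step 3: z = 22 / 14 = 1.5714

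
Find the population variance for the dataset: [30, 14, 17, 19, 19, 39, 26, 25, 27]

52.6667

Step 1: Compute the mean: (30 + 14 + 17 + 19 + 19 + 39 + 26 + 25 + 27) / 9 = 24
Step 2: Compute squared deviations from the mean:
  (30 - 24)^2 = 36
  (14 - 24)^2 = 100
  (17 - 24)^2 = 49
  (19 - 24)^2 = 25
  (19 - 24)^2 = 25
  (39 - 24)^2 = 225
  (26 - 24)^2 = 4
  (25 - 24)^2 = 1
  (27 - 24)^2 = 9
Step 3: Sum of squared deviations = 474
Step 4: Population variance = 474 / 9 = 52.6667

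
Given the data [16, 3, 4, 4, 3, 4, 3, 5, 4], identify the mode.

4

Step 1: Count the frequency of each value:
  3: appears 3 time(s)
  4: appears 4 time(s)
  5: appears 1 time(s)
  16: appears 1 time(s)
Step 2: The value 4 appears most frequently (4 times).
Step 3: Mode = 4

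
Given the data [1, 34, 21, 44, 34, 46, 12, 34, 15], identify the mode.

34

Step 1: Count the frequency of each value:
  1: appears 1 time(s)
  12: appears 1 time(s)
  15: appears 1 time(s)
  21: appears 1 time(s)
  34: appears 3 time(s)
  44: appears 1 time(s)
  46: appears 1 time(s)
Step 2: The value 34 appears most frequently (3 times).
Step 3: Mode = 34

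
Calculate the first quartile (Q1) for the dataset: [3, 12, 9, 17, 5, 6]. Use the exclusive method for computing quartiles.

4.5

Step 1: Sort the data: [3, 5, 6, 9, 12, 17]
Step 2: n = 6
Step 3: Using the exclusive quartile method:
  Q1 = 4.5
  Q2 (median) = 7.5
  Q3 = 13.25
  IQR = Q3 - Q1 = 13.25 - 4.5 = 8.75
Step 4: Q1 = 4.5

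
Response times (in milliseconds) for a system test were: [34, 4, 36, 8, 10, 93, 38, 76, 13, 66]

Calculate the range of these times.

89

Step 1: Identify the maximum value: max = 93
Step 2: Identify the minimum value: min = 4
Step 3: Range = max - min = 93 - 4 = 89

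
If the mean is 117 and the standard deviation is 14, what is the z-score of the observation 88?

-2.0714

Step 1: Recall the z-score formula: z = (x - mu) / sigma
Step 2: Substitute values: z = (88 - 117) / 14
Step 3: z = -29 / 14 = -2.0714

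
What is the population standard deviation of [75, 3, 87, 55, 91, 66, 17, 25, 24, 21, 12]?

30.6627

Step 1: Compute the mean: 43.2727
Step 2: Sum of squared deviations from the mean: 10342.1818
Step 3: Population variance = 10342.1818 / 11 = 940.1983
Step 4: Standard deviation = sqrt(940.1983) = 30.6627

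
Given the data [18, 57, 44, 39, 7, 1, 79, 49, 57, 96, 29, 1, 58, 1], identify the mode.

1

Step 1: Count the frequency of each value:
  1: appears 3 time(s)
  7: appears 1 time(s)
  18: appears 1 time(s)
  29: appears 1 time(s)
  39: appears 1 time(s)
  44: appears 1 time(s)
  49: appears 1 time(s)
  57: appears 2 time(s)
  58: appears 1 time(s)
  79: appears 1 time(s)
  96: appears 1 time(s)
Step 2: The value 1 appears most frequently (3 times).
Step 3: Mode = 1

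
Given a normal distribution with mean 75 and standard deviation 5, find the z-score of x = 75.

0

Step 1: Recall the z-score formula: z = (x - mu) / sigma
Step 2: Substitute values: z = (75 - 75) / 5
Step 3: z = 0 / 5 = 0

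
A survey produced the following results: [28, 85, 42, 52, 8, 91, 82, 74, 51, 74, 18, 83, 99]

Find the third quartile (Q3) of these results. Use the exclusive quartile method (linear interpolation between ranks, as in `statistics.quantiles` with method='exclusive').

84

Step 1: Sort the data: [8, 18, 28, 42, 51, 52, 74, 74, 82, 83, 85, 91, 99]
Step 2: n = 13
Step 3: Using the exclusive quartile method:
  Q1 = 35
  Q2 (median) = 74
  Q3 = 84
  IQR = Q3 - Q1 = 84 - 35 = 49
Step 4: Q3 = 84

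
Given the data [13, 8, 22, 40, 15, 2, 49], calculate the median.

15

Step 1: Sort the data in ascending order: [2, 8, 13, 15, 22, 40, 49]
Step 2: The number of values is n = 7.
Step 3: Since n is odd, the median is the middle value at position 4: 15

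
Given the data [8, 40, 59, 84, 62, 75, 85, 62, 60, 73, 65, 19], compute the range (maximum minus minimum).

77

Step 1: Identify the maximum value: max = 85
Step 2: Identify the minimum value: min = 8
Step 3: Range = max - min = 85 - 8 = 77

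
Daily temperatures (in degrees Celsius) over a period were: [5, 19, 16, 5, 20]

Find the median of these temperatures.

16

Step 1: Sort the data in ascending order: [5, 5, 16, 19, 20]
Step 2: The number of values is n = 5.
Step 3: Since n is odd, the median is the middle value at position 3: 16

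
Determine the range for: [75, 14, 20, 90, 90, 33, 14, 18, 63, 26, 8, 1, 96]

95

Step 1: Identify the maximum value: max = 96
Step 2: Identify the minimum value: min = 1
Step 3: Range = max - min = 96 - 1 = 95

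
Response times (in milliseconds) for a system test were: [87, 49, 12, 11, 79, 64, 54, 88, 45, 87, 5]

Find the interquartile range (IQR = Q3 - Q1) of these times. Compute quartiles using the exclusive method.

75

Step 1: Sort the data: [5, 11, 12, 45, 49, 54, 64, 79, 87, 87, 88]
Step 2: n = 11
Step 3: Using the exclusive quartile method:
  Q1 = 12
  Q2 (median) = 54
  Q3 = 87
  IQR = Q3 - Q1 = 87 - 12 = 75
Step 4: IQR = 75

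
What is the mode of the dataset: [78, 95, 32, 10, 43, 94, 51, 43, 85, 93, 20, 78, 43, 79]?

43

Step 1: Count the frequency of each value:
  10: appears 1 time(s)
  20: appears 1 time(s)
  32: appears 1 time(s)
  43: appears 3 time(s)
  51: appears 1 time(s)
  78: appears 2 time(s)
  79: appears 1 time(s)
  85: appears 1 time(s)
  93: appears 1 time(s)
  94: appears 1 time(s)
  95: appears 1 time(s)
Step 2: The value 43 appears most frequently (3 times).
Step 3: Mode = 43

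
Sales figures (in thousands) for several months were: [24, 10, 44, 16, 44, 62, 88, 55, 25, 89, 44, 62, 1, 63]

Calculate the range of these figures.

88

Step 1: Identify the maximum value: max = 89
Step 2: Identify the minimum value: min = 1
Step 3: Range = max - min = 89 - 1 = 88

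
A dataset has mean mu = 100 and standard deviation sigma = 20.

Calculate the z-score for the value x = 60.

-2

Step 1: Recall the z-score formula: z = (x - mu) / sigma
Step 2: Substitute values: z = (60 - 100) / 20
Step 3: z = -40 / 20 = -2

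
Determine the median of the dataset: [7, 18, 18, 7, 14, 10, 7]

10

Step 1: Sort the data in ascending order: [7, 7, 7, 10, 14, 18, 18]
Step 2: The number of values is n = 7.
Step 3: Since n is odd, the median is the middle value at position 4: 10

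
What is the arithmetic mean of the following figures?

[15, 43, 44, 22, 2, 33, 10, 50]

27.375

Step 1: Sum all values: 15 + 43 + 44 + 22 + 2 + 33 + 10 + 50 = 219
Step 2: Count the number of values: n = 8
Step 3: Mean = sum / n = 219 / 8 = 27.375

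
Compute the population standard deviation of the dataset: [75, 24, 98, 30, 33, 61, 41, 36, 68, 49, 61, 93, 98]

25.1732

Step 1: Compute the mean: 59
Step 2: Sum of squared deviations from the mean: 8238
Step 3: Population variance = 8238 / 13 = 633.6923
Step 4: Standard deviation = sqrt(633.6923) = 25.1732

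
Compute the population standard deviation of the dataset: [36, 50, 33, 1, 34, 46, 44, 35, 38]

13.3231

Step 1: Compute the mean: 35.2222
Step 2: Sum of squared deviations from the mean: 1597.5556
Step 3: Population variance = 1597.5556 / 9 = 177.5062
Step 4: Standard deviation = sqrt(177.5062) = 13.3231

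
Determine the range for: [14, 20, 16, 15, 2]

18

Step 1: Identify the maximum value: max = 20
Step 2: Identify the minimum value: min = 2
Step 3: Range = max - min = 20 - 2 = 18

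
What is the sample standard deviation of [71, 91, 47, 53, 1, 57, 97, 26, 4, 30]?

33.0624

Step 1: Compute the mean: 47.7
Step 2: Sum of squared deviations from the mean: 9838.1
Step 3: Sample variance = 9838.1 / 9 = 1093.1222
Step 4: Standard deviation = sqrt(1093.1222) = 33.0624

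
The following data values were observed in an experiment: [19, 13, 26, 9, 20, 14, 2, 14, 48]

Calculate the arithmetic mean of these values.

18.3333

Step 1: Sum all values: 19 + 13 + 26 + 9 + 20 + 14 + 2 + 14 + 48 = 165
Step 2: Count the number of values: n = 9
Step 3: Mean = sum / n = 165 / 9 = 18.3333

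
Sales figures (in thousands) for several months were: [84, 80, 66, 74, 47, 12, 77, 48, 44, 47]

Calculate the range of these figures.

72

Step 1: Identify the maximum value: max = 84
Step 2: Identify the minimum value: min = 12
Step 3: Range = max - min = 84 - 12 = 72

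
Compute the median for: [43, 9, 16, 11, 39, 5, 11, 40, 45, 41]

27.5

Step 1: Sort the data in ascending order: [5, 9, 11, 11, 16, 39, 40, 41, 43, 45]
Step 2: The number of values is n = 10.
Step 3: Since n is even, the median is the average of positions 5 and 6:
  Median = (16 + 39) / 2 = 27.5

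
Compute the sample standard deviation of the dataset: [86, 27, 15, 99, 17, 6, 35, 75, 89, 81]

36.0832

Step 1: Compute the mean: 53
Step 2: Sum of squared deviations from the mean: 11718
Step 3: Sample variance = 11718 / 9 = 1302
Step 4: Standard deviation = sqrt(1302) = 36.0832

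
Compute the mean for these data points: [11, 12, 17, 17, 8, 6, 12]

11.8571

Step 1: Sum all values: 11 + 12 + 17 + 17 + 8 + 6 + 12 = 83
Step 2: Count the number of values: n = 7
Step 3: Mean = sum / n = 83 / 7 = 11.8571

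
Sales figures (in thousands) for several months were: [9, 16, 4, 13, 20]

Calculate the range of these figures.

16

Step 1: Identify the maximum value: max = 20
Step 2: Identify the minimum value: min = 4
Step 3: Range = max - min = 20 - 4 = 16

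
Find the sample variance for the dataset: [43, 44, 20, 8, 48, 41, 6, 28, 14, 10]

276.1778

Step 1: Compute the mean: (43 + 44 + 20 + 8 + 48 + 41 + 6 + 28 + 14 + 10) / 10 = 26.2
Step 2: Compute squared deviations from the mean:
  (43 - 26.2)^2 = 282.24
  (44 - 26.2)^2 = 316.84
  (20 - 26.2)^2 = 38.44
  (8 - 26.2)^2 = 331.24
  (48 - 26.2)^2 = 475.24
  (41 - 26.2)^2 = 219.04
  (6 - 26.2)^2 = 408.04
  (28 - 26.2)^2 = 3.24
  (14 - 26.2)^2 = 148.84
  (10 - 26.2)^2 = 262.44
Step 3: Sum of squared deviations = 2485.6
Step 4: Sample variance = 2485.6 / 9 = 276.1778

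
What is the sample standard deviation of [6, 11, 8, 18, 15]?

4.9295

Step 1: Compute the mean: 11.6
Step 2: Sum of squared deviations from the mean: 97.2
Step 3: Sample variance = 97.2 / 4 = 24.3
Step 4: Standard deviation = sqrt(24.3) = 4.9295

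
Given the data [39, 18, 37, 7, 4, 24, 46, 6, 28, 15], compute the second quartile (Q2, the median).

21

Step 1: Sort the data: [4, 6, 7, 15, 18, 24, 28, 37, 39, 46]
Step 2: n = 10
Step 3: Q2 is the median. Since n is even, it is the average of the values at positions 5 and 6:
  Q2 = (18 + 24) / 2 = 21
Step 4: Q2 = 21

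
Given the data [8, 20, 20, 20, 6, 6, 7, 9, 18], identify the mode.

20

Step 1: Count the frequency of each value:
  6: appears 2 time(s)
  7: appears 1 time(s)
  8: appears 1 time(s)
  9: appears 1 time(s)
  18: appears 1 time(s)
  20: appears 3 time(s)
Step 2: The value 20 appears most frequently (3 times).
Step 3: Mode = 20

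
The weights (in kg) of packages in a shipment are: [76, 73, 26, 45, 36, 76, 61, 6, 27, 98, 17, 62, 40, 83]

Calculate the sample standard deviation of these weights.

27.6541

Step 1: Compute the mean: 51.8571
Step 2: Sum of squared deviations from the mean: 9941.7143
Step 3: Sample variance = 9941.7143 / 13 = 764.7473
Step 4: Standard deviation = sqrt(764.7473) = 27.6541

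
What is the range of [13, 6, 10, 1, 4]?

12

Step 1: Identify the maximum value: max = 13
Step 2: Identify the minimum value: min = 1
Step 3: Range = max - min = 13 - 1 = 12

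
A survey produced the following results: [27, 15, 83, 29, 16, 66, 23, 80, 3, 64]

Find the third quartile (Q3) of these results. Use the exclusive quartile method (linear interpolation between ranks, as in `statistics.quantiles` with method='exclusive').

69.5

Step 1: Sort the data: [3, 15, 16, 23, 27, 29, 64, 66, 80, 83]
Step 2: n = 10
Step 3: Using the exclusive quartile method:
  Q1 = 15.75
  Q2 (median) = 28
  Q3 = 69.5
  IQR = Q3 - Q1 = 69.5 - 15.75 = 53.75
Step 4: Q3 = 69.5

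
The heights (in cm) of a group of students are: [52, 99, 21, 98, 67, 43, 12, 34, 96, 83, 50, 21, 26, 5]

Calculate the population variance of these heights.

1016.5357

Step 1: Compute the mean: (52 + 99 + 21 + 98 + 67 + 43 + 12 + 34 + 96 + 83 + 50 + 21 + 26 + 5) / 14 = 50.5
Step 2: Compute squared deviations from the mean:
  (52 - 50.5)^2 = 2.25
  (99 - 50.5)^2 = 2352.25
  (21 - 50.5)^2 = 870.25
  (98 - 50.5)^2 = 2256.25
  (67 - 50.5)^2 = 272.25
  (43 - 50.5)^2 = 56.25
  (12 - 50.5)^2 = 1482.25
  (34 - 50.5)^2 = 272.25
  (96 - 50.5)^2 = 2070.25
  (83 - 50.5)^2 = 1056.25
  (50 - 50.5)^2 = 0.25
  (21 - 50.5)^2 = 870.25
  (26 - 50.5)^2 = 600.25
  (5 - 50.5)^2 = 2070.25
Step 3: Sum of squared deviations = 14231.5
Step 4: Population variance = 14231.5 / 14 = 1016.5357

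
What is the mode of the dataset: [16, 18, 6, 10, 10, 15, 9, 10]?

10

Step 1: Count the frequency of each value:
  6: appears 1 time(s)
  9: appears 1 time(s)
  10: appears 3 time(s)
  15: appears 1 time(s)
  16: appears 1 time(s)
  18: appears 1 time(s)
Step 2: The value 10 appears most frequently (3 times).
Step 3: Mode = 10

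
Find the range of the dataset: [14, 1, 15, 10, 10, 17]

16

Step 1: Identify the maximum value: max = 17
Step 2: Identify the minimum value: min = 1
Step 3: Range = max - min = 17 - 1 = 16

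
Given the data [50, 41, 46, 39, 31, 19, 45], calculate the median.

41

Step 1: Sort the data in ascending order: [19, 31, 39, 41, 45, 46, 50]
Step 2: The number of values is n = 7.
Step 3: Since n is odd, the median is the middle value at position 4: 41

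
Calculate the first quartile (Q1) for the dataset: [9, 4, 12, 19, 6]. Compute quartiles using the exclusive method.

5

Step 1: Sort the data: [4, 6, 9, 12, 19]
Step 2: n = 5
Step 3: Using the exclusive quartile method:
  Q1 = 5
  Q2 (median) = 9
  Q3 = 15.5
  IQR = Q3 - Q1 = 15.5 - 5 = 10.5
Step 4: Q1 = 5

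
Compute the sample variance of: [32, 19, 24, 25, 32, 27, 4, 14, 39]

111

Step 1: Compute the mean: (32 + 19 + 24 + 25 + 32 + 27 + 4 + 14 + 39) / 9 = 24
Step 2: Compute squared deviations from the mean:
  (32 - 24)^2 = 64
  (19 - 24)^2 = 25
  (24 - 24)^2 = 0
  (25 - 24)^2 = 1
  (32 - 24)^2 = 64
  (27 - 24)^2 = 9
  (4 - 24)^2 = 400
  (14 - 24)^2 = 100
  (39 - 24)^2 = 225
Step 3: Sum of squared deviations = 888
Step 4: Sample variance = 888 / 8 = 111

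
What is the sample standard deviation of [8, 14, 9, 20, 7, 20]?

5.933

Step 1: Compute the mean: 13
Step 2: Sum of squared deviations from the mean: 176
Step 3: Sample variance = 176 / 5 = 35.2
Step 4: Standard deviation = sqrt(35.2) = 5.933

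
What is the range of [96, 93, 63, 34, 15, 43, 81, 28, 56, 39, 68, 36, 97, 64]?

82

Step 1: Identify the maximum value: max = 97
Step 2: Identify the minimum value: min = 15
Step 3: Range = max - min = 97 - 15 = 82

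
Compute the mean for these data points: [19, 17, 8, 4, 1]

9.8

Step 1: Sum all values: 19 + 17 + 8 + 4 + 1 = 49
Step 2: Count the number of values: n = 5
Step 3: Mean = sum / n = 49 / 5 = 9.8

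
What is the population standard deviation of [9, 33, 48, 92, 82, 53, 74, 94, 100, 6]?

33.0014

Step 1: Compute the mean: 59.1
Step 2: Sum of squared deviations from the mean: 10890.9
Step 3: Population variance = 10890.9 / 10 = 1089.09
Step 4: Standard deviation = sqrt(1089.09) = 33.0014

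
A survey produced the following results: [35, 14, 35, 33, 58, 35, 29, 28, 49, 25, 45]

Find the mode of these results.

35

Step 1: Count the frequency of each value:
  14: appears 1 time(s)
  25: appears 1 time(s)
  28: appears 1 time(s)
  29: appears 1 time(s)
  33: appears 1 time(s)
  35: appears 3 time(s)
  45: appears 1 time(s)
  49: appears 1 time(s)
  58: appears 1 time(s)
Step 2: The value 35 appears most frequently (3 times).
Step 3: Mode = 35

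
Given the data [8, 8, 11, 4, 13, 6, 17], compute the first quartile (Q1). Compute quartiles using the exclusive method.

6

Step 1: Sort the data: [4, 6, 8, 8, 11, 13, 17]
Step 2: n = 7
Step 3: Using the exclusive quartile method:
  Q1 = 6
  Q2 (median) = 8
  Q3 = 13
  IQR = Q3 - Q1 = 13 - 6 = 7
Step 4: Q1 = 6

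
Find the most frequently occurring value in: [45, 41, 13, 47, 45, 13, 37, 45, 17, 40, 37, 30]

45

Step 1: Count the frequency of each value:
  13: appears 2 time(s)
  17: appears 1 time(s)
  30: appears 1 time(s)
  37: appears 2 time(s)
  40: appears 1 time(s)
  41: appears 1 time(s)
  45: appears 3 time(s)
  47: appears 1 time(s)
Step 2: The value 45 appears most frequently (3 times).
Step 3: Mode = 45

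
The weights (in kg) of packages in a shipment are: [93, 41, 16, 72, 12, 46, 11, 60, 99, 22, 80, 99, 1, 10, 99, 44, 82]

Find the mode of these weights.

99

Step 1: Count the frequency of each value:
  1: appears 1 time(s)
  10: appears 1 time(s)
  11: appears 1 time(s)
  12: appears 1 time(s)
  16: appears 1 time(s)
  22: appears 1 time(s)
  41: appears 1 time(s)
  44: appears 1 time(s)
  46: appears 1 time(s)
  60: appears 1 time(s)
  72: appears 1 time(s)
  80: appears 1 time(s)
  82: appears 1 time(s)
  93: appears 1 time(s)
  99: appears 3 time(s)
Step 2: The value 99 appears most frequently (3 times).
Step 3: Mode = 99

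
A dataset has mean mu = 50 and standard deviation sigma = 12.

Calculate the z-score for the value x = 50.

0

Step 1: Recall the z-score formula: z = (x - mu) / sigma
Step 2: Substitute values: z = (50 - 50) / 12
Step 3: z = 0 / 12 = 0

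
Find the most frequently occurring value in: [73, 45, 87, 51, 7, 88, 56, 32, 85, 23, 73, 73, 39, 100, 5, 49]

73

Step 1: Count the frequency of each value:
  5: appears 1 time(s)
  7: appears 1 time(s)
  23: appears 1 time(s)
  32: appears 1 time(s)
  39: appears 1 time(s)
  45: appears 1 time(s)
  49: appears 1 time(s)
  51: appears 1 time(s)
  56: appears 1 time(s)
  73: appears 3 time(s)
  85: appears 1 time(s)
  87: appears 1 time(s)
  88: appears 1 time(s)
  100: appears 1 time(s)
Step 2: The value 73 appears most frequently (3 times).
Step 3: Mode = 73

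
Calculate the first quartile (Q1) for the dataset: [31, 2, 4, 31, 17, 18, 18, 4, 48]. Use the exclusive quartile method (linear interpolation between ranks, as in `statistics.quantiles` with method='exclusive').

4

Step 1: Sort the data: [2, 4, 4, 17, 18, 18, 31, 31, 48]
Step 2: n = 9
Step 3: Using the exclusive quartile method:
  Q1 = 4
  Q2 (median) = 18
  Q3 = 31
  IQR = Q3 - Q1 = 31 - 4 = 27
Step 4: Q1 = 4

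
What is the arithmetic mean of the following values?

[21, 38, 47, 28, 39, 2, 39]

30.5714

Step 1: Sum all values: 21 + 38 + 47 + 28 + 39 + 2 + 39 = 214
Step 2: Count the number of values: n = 7
Step 3: Mean = sum / n = 214 / 7 = 30.5714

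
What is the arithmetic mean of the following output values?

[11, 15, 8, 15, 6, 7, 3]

9.2857

Step 1: Sum all values: 11 + 15 + 8 + 15 + 6 + 7 + 3 = 65
Step 2: Count the number of values: n = 7
Step 3: Mean = sum / n = 65 / 7 = 9.2857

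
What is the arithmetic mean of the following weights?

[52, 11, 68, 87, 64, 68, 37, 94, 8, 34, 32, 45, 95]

53.4615

Step 1: Sum all values: 52 + 11 + 68 + 87 + 64 + 68 + 37 + 94 + 8 + 34 + 32 + 45 + 95 = 695
Step 2: Count the number of values: n = 13
Step 3: Mean = sum / n = 695 / 13 = 53.4615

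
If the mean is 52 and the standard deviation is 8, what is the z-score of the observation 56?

0.5

Step 1: Recall the z-score formula: z = (x - mu) / sigma
Step 2: Substitute values: z = (56 - 52) / 8
Step 3: z = 4 / 8 = 0.5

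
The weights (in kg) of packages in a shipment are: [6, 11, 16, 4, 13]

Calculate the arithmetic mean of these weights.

10

Step 1: Sum all values: 6 + 11 + 16 + 4 + 13 = 50
Step 2: Count the number of values: n = 5
Step 3: Mean = sum / n = 50 / 5 = 10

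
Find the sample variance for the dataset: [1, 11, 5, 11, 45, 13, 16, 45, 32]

275.8611

Step 1: Compute the mean: (1 + 11 + 5 + 11 + 45 + 13 + 16 + 45 + 32) / 9 = 19.8889
Step 2: Compute squared deviations from the mean:
  (1 - 19.8889)^2 = 356.7901
  (11 - 19.8889)^2 = 79.0123
  (5 - 19.8889)^2 = 221.679
  (11 - 19.8889)^2 = 79.0123
  (45 - 19.8889)^2 = 630.5679
  (13 - 19.8889)^2 = 47.4568
  (16 - 19.8889)^2 = 15.1235
  (45 - 19.8889)^2 = 630.5679
  (32 - 19.8889)^2 = 146.679
Step 3: Sum of squared deviations = 2206.8889
Step 4: Sample variance = 2206.8889 / 8 = 275.8611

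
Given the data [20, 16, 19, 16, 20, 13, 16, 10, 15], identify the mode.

16

Step 1: Count the frequency of each value:
  10: appears 1 time(s)
  13: appears 1 time(s)
  15: appears 1 time(s)
  16: appears 3 time(s)
  19: appears 1 time(s)
  20: appears 2 time(s)
Step 2: The value 16 appears most frequently (3 times).
Step 3: Mode = 16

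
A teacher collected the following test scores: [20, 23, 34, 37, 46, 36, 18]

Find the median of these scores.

34

Step 1: Sort the data in ascending order: [18, 20, 23, 34, 36, 37, 46]
Step 2: The number of values is n = 7.
Step 3: Since n is odd, the median is the middle value at position 4: 34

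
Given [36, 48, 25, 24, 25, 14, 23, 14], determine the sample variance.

126.6964

Step 1: Compute the mean: (36 + 48 + 25 + 24 + 25 + 14 + 23 + 14) / 8 = 26.125
Step 2: Compute squared deviations from the mean:
  (36 - 26.125)^2 = 97.5156
  (48 - 26.125)^2 = 478.5156
  (25 - 26.125)^2 = 1.2656
  (24 - 26.125)^2 = 4.5156
  (25 - 26.125)^2 = 1.2656
  (14 - 26.125)^2 = 147.0156
  (23 - 26.125)^2 = 9.7656
  (14 - 26.125)^2 = 147.0156
Step 3: Sum of squared deviations = 886.875
Step 4: Sample variance = 886.875 / 7 = 126.6964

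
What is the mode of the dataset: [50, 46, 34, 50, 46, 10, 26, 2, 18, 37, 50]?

50

Step 1: Count the frequency of each value:
  2: appears 1 time(s)
  10: appears 1 time(s)
  18: appears 1 time(s)
  26: appears 1 time(s)
  34: appears 1 time(s)
  37: appears 1 time(s)
  46: appears 2 time(s)
  50: appears 3 time(s)
Step 2: The value 50 appears most frequently (3 times).
Step 3: Mode = 50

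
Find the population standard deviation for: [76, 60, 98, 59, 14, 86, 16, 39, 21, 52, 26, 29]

27.1477

Step 1: Compute the mean: 48
Step 2: Sum of squared deviations from the mean: 8844
Step 3: Population variance = 8844 / 12 = 737
Step 4: Standard deviation = sqrt(737) = 27.1477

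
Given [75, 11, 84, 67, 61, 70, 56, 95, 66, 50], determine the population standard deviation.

21.4628

Step 1: Compute the mean: 63.5
Step 2: Sum of squared deviations from the mean: 4606.5
Step 3: Population variance = 4606.5 / 10 = 460.65
Step 4: Standard deviation = sqrt(460.65) = 21.4628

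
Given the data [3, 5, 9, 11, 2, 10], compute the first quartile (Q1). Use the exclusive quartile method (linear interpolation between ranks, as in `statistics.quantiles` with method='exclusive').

2.75

Step 1: Sort the data: [2, 3, 5, 9, 10, 11]
Step 2: n = 6
Step 3: Using the exclusive quartile method:
  Q1 = 2.75
  Q2 (median) = 7
  Q3 = 10.25
  IQR = Q3 - Q1 = 10.25 - 2.75 = 7.5
Step 4: Q1 = 2.75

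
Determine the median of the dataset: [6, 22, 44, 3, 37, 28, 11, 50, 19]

22

Step 1: Sort the data in ascending order: [3, 6, 11, 19, 22, 28, 37, 44, 50]
Step 2: The number of values is n = 9.
Step 3: Since n is odd, the median is the middle value at position 5: 22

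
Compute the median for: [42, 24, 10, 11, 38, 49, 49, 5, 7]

24

Step 1: Sort the data in ascending order: [5, 7, 10, 11, 24, 38, 42, 49, 49]
Step 2: The number of values is n = 9.
Step 3: Since n is odd, the median is the middle value at position 5: 24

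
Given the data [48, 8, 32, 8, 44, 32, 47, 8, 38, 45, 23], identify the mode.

8

Step 1: Count the frequency of each value:
  8: appears 3 time(s)
  23: appears 1 time(s)
  32: appears 2 time(s)
  38: appears 1 time(s)
  44: appears 1 time(s)
  45: appears 1 time(s)
  47: appears 1 time(s)
  48: appears 1 time(s)
Step 2: The value 8 appears most frequently (3 times).
Step 3: Mode = 8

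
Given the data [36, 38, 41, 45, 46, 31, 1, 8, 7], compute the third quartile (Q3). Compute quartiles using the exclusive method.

43

Step 1: Sort the data: [1, 7, 8, 31, 36, 38, 41, 45, 46]
Step 2: n = 9
Step 3: Using the exclusive quartile method:
  Q1 = 7.5
  Q2 (median) = 36
  Q3 = 43
  IQR = Q3 - Q1 = 43 - 7.5 = 35.5
Step 4: Q3 = 43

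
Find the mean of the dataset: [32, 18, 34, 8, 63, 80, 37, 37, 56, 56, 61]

43.8182

Step 1: Sum all values: 32 + 18 + 34 + 8 + 63 + 80 + 37 + 37 + 56 + 56 + 61 = 482
Step 2: Count the number of values: n = 11
Step 3: Mean = sum / n = 482 / 11 = 43.8182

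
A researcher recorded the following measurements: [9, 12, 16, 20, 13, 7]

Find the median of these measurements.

12.5

Step 1: Sort the data in ascending order: [7, 9, 12, 13, 16, 20]
Step 2: The number of values is n = 6.
Step 3: Since n is even, the median is the average of positions 3 and 4:
  Median = (12 + 13) / 2 = 12.5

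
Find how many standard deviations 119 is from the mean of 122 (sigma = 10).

-0.3

Step 1: Recall the z-score formula: z = (x - mu) / sigma
Step 2: Substitute values: z = (119 - 122) / 10
Step 3: z = -3 / 10 = -0.3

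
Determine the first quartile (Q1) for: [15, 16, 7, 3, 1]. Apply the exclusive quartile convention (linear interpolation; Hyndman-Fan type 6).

2

Step 1: Sort the data: [1, 3, 7, 15, 16]
Step 2: n = 5
Step 3: Using the exclusive quartile method:
  Q1 = 2
  Q2 (median) = 7
  Q3 = 15.5
  IQR = Q3 - Q1 = 15.5 - 2 = 13.5
Step 4: Q1 = 2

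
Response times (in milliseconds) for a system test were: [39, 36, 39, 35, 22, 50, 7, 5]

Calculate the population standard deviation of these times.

15.1446

Step 1: Compute the mean: 29.125
Step 2: Sum of squared deviations from the mean: 1834.875
Step 3: Population variance = 1834.875 / 8 = 229.3594
Step 4: Standard deviation = sqrt(229.3594) = 15.1446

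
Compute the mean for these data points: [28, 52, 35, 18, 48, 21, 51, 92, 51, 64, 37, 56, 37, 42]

45.1429

Step 1: Sum all values: 28 + 52 + 35 + 18 + 48 + 21 + 51 + 92 + 51 + 64 + 37 + 56 + 37 + 42 = 632
Step 2: Count the number of values: n = 14
Step 3: Mean = sum / n = 632 / 14 = 45.1429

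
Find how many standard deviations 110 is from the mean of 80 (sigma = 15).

2

Step 1: Recall the z-score formula: z = (x - mu) / sigma
Step 2: Substitute values: z = (110 - 80) / 15
Step 3: z = 30 / 15 = 2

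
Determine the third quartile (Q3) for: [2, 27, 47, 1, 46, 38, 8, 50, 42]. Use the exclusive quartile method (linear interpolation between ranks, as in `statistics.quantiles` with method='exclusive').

46.5

Step 1: Sort the data: [1, 2, 8, 27, 38, 42, 46, 47, 50]
Step 2: n = 9
Step 3: Using the exclusive quartile method:
  Q1 = 5
  Q2 (median) = 38
  Q3 = 46.5
  IQR = Q3 - Q1 = 46.5 - 5 = 41.5
Step 4: Q3 = 46.5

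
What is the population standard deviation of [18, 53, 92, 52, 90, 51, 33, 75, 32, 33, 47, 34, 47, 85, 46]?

22.1325

Step 1: Compute the mean: 52.5333
Step 2: Sum of squared deviations from the mean: 7347.7333
Step 3: Population variance = 7347.7333 / 15 = 489.8489
Step 4: Standard deviation = sqrt(489.8489) = 22.1325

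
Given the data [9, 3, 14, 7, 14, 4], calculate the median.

8

Step 1: Sort the data in ascending order: [3, 4, 7, 9, 14, 14]
Step 2: The number of values is n = 6.
Step 3: Since n is even, the median is the average of positions 3 and 4:
  Median = (7 + 9) / 2 = 8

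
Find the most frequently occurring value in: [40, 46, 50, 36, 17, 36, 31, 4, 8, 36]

36

Step 1: Count the frequency of each value:
  4: appears 1 time(s)
  8: appears 1 time(s)
  17: appears 1 time(s)
  31: appears 1 time(s)
  36: appears 3 time(s)
  40: appears 1 time(s)
  46: appears 1 time(s)
  50: appears 1 time(s)
Step 2: The value 36 appears most frequently (3 times).
Step 3: Mode = 36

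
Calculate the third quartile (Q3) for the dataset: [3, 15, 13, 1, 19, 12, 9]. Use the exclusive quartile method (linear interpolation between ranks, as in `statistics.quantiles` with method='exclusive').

15

Step 1: Sort the data: [1, 3, 9, 12, 13, 15, 19]
Step 2: n = 7
Step 3: Using the exclusive quartile method:
  Q1 = 3
  Q2 (median) = 12
  Q3 = 15
  IQR = Q3 - Q1 = 15 - 3 = 12
Step 4: Q3 = 15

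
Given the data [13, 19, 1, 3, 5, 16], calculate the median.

9

Step 1: Sort the data in ascending order: [1, 3, 5, 13, 16, 19]
Step 2: The number of values is n = 6.
Step 3: Since n is even, the median is the average of positions 3 and 4:
  Median = (5 + 13) / 2 = 9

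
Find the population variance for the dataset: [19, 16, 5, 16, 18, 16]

21.3333

Step 1: Compute the mean: (19 + 16 + 5 + 16 + 18 + 16) / 6 = 15
Step 2: Compute squared deviations from the mean:
  (19 - 15)^2 = 16
  (16 - 15)^2 = 1
  (5 - 15)^2 = 100
  (16 - 15)^2 = 1
  (18 - 15)^2 = 9
  (16 - 15)^2 = 1
Step 3: Sum of squared deviations = 128
Step 4: Population variance = 128 / 6 = 21.3333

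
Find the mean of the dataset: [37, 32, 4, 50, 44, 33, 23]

31.8571

Step 1: Sum all values: 37 + 32 + 4 + 50 + 44 + 33 + 23 = 223
Step 2: Count the number of values: n = 7
Step 3: Mean = sum / n = 223 / 7 = 31.8571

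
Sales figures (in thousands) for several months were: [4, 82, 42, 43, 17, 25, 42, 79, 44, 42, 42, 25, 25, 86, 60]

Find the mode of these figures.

42

Step 1: Count the frequency of each value:
  4: appears 1 time(s)
  17: appears 1 time(s)
  25: appears 3 time(s)
  42: appears 4 time(s)
  43: appears 1 time(s)
  44: appears 1 time(s)
  60: appears 1 time(s)
  79: appears 1 time(s)
  82: appears 1 time(s)
  86: appears 1 time(s)
Step 2: The value 42 appears most frequently (4 times).
Step 3: Mode = 42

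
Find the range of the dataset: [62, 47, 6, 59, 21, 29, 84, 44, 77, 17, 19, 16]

78

Step 1: Identify the maximum value: max = 84
Step 2: Identify the minimum value: min = 6
Step 3: Range = max - min = 84 - 6 = 78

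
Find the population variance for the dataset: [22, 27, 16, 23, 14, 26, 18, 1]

61.7344

Step 1: Compute the mean: (22 + 27 + 16 + 23 + 14 + 26 + 18 + 1) / 8 = 18.375
Step 2: Compute squared deviations from the mean:
  (22 - 18.375)^2 = 13.1406
  (27 - 18.375)^2 = 74.3906
  (16 - 18.375)^2 = 5.6406
  (23 - 18.375)^2 = 21.3906
  (14 - 18.375)^2 = 19.1406
  (26 - 18.375)^2 = 58.1406
  (18 - 18.375)^2 = 0.1406
  (1 - 18.375)^2 = 301.8906
Step 3: Sum of squared deviations = 493.875
Step 4: Population variance = 493.875 / 8 = 61.7344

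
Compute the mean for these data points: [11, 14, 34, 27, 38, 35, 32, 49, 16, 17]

27.3

Step 1: Sum all values: 11 + 14 + 34 + 27 + 38 + 35 + 32 + 49 + 16 + 17 = 273
Step 2: Count the number of values: n = 10
Step 3: Mean = sum / n = 273 / 10 = 27.3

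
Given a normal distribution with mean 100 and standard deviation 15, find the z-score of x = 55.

-3

Step 1: Recall the z-score formula: z = (x - mu) / sigma
Step 2: Substitute values: z = (55 - 100) / 15
Step 3: z = -45 / 15 = -3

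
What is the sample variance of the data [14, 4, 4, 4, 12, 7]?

19.9

Step 1: Compute the mean: (14 + 4 + 4 + 4 + 12 + 7) / 6 = 7.5
Step 2: Compute squared deviations from the mean:
  (14 - 7.5)^2 = 42.25
  (4 - 7.5)^2 = 12.25
  (4 - 7.5)^2 = 12.25
  (4 - 7.5)^2 = 12.25
  (12 - 7.5)^2 = 20.25
  (7 - 7.5)^2 = 0.25
Step 3: Sum of squared deviations = 99.5
Step 4: Sample variance = 99.5 / 5 = 19.9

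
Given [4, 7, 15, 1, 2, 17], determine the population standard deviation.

6.2093

Step 1: Compute the mean: 7.6667
Step 2: Sum of squared deviations from the mean: 231.3333
Step 3: Population variance = 231.3333 / 6 = 38.5556
Step 4: Standard deviation = sqrt(38.5556) = 6.2093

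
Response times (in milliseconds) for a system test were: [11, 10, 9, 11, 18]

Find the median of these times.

11

Step 1: Sort the data in ascending order: [9, 10, 11, 11, 18]
Step 2: The number of values is n = 5.
Step 3: Since n is odd, the median is the middle value at position 3: 11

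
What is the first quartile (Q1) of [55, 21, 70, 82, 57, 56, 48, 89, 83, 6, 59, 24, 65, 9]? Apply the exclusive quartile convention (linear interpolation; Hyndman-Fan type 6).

23.25

Step 1: Sort the data: [6, 9, 21, 24, 48, 55, 56, 57, 59, 65, 70, 82, 83, 89]
Step 2: n = 14
Step 3: Using the exclusive quartile method:
  Q1 = 23.25
  Q2 (median) = 56.5
  Q3 = 73
  IQR = Q3 - Q1 = 73 - 23.25 = 49.75
Step 4: Q1 = 23.25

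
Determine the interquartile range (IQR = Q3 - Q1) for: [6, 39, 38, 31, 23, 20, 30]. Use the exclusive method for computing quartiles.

18

Step 1: Sort the data: [6, 20, 23, 30, 31, 38, 39]
Step 2: n = 7
Step 3: Using the exclusive quartile method:
  Q1 = 20
  Q2 (median) = 30
  Q3 = 38
  IQR = Q3 - Q1 = 38 - 20 = 18
Step 4: IQR = 18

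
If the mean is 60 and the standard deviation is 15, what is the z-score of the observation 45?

-1

Step 1: Recall the z-score formula: z = (x - mu) / sigma
Step 2: Substitute values: z = (45 - 60) / 15
Step 3: z = -15 / 15 = -1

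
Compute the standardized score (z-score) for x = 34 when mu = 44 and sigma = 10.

-1

Step 1: Recall the z-score formula: z = (x - mu) / sigma
Step 2: Substitute values: z = (34 - 44) / 10
Step 3: z = -10 / 10 = -1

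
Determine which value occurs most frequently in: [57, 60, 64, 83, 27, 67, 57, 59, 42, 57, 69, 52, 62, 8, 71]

57

Step 1: Count the frequency of each value:
  8: appears 1 time(s)
  27: appears 1 time(s)
  42: appears 1 time(s)
  52: appears 1 time(s)
  57: appears 3 time(s)
  59: appears 1 time(s)
  60: appears 1 time(s)
  62: appears 1 time(s)
  64: appears 1 time(s)
  67: appears 1 time(s)
  69: appears 1 time(s)
  71: appears 1 time(s)
  83: appears 1 time(s)
Step 2: The value 57 appears most frequently (3 times).
Step 3: Mode = 57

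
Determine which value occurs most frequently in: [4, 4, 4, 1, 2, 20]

4

Step 1: Count the frequency of each value:
  1: appears 1 time(s)
  2: appears 1 time(s)
  4: appears 3 time(s)
  20: appears 1 time(s)
Step 2: The value 4 appears most frequently (3 times).
Step 3: Mode = 4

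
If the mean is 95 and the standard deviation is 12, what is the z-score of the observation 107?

1

Step 1: Recall the z-score formula: z = (x - mu) / sigma
Step 2: Substitute values: z = (107 - 95) / 12
Step 3: z = 12 / 12 = 1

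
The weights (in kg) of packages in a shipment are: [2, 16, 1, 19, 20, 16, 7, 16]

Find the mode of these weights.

16

Step 1: Count the frequency of each value:
  1: appears 1 time(s)
  2: appears 1 time(s)
  7: appears 1 time(s)
  16: appears 3 time(s)
  19: appears 1 time(s)
  20: appears 1 time(s)
Step 2: The value 16 appears most frequently (3 times).
Step 3: Mode = 16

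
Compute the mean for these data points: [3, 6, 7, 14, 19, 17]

11

Step 1: Sum all values: 3 + 6 + 7 + 14 + 19 + 17 = 66
Step 2: Count the number of values: n = 6
Step 3: Mean = sum / n = 66 / 6 = 11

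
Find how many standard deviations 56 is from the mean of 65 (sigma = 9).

-1

Step 1: Recall the z-score formula: z = (x - mu) / sigma
Step 2: Substitute values: z = (56 - 65) / 9
Step 3: z = -9 / 9 = -1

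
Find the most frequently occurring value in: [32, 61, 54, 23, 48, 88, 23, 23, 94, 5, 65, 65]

23

Step 1: Count the frequency of each value:
  5: appears 1 time(s)
  23: appears 3 time(s)
  32: appears 1 time(s)
  48: appears 1 time(s)
  54: appears 1 time(s)
  61: appears 1 time(s)
  65: appears 2 time(s)
  88: appears 1 time(s)
  94: appears 1 time(s)
Step 2: The value 23 appears most frequently (3 times).
Step 3: Mode = 23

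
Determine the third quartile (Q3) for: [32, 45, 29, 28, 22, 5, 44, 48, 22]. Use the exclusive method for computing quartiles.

44.5

Step 1: Sort the data: [5, 22, 22, 28, 29, 32, 44, 45, 48]
Step 2: n = 9
Step 3: Using the exclusive quartile method:
  Q1 = 22
  Q2 (median) = 29
  Q3 = 44.5
  IQR = Q3 - Q1 = 44.5 - 22 = 22.5
Step 4: Q3 = 44.5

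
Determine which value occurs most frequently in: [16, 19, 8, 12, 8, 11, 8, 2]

8

Step 1: Count the frequency of each value:
  2: appears 1 time(s)
  8: appears 3 time(s)
  11: appears 1 time(s)
  12: appears 1 time(s)
  16: appears 1 time(s)
  19: appears 1 time(s)
Step 2: The value 8 appears most frequently (3 times).
Step 3: Mode = 8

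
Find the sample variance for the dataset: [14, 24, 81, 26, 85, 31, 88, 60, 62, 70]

779.4333

Step 1: Compute the mean: (14 + 24 + 81 + 26 + 85 + 31 + 88 + 60 + 62 + 70) / 10 = 54.1
Step 2: Compute squared deviations from the mean:
  (14 - 54.1)^2 = 1608.01
  (24 - 54.1)^2 = 906.01
  (81 - 54.1)^2 = 723.61
  (26 - 54.1)^2 = 789.61
  (85 - 54.1)^2 = 954.81
  (31 - 54.1)^2 = 533.61
  (88 - 54.1)^2 = 1149.21
  (60 - 54.1)^2 = 34.81
  (62 - 54.1)^2 = 62.41
  (70 - 54.1)^2 = 252.81
Step 3: Sum of squared deviations = 7014.9
Step 4: Sample variance = 7014.9 / 9 = 779.4333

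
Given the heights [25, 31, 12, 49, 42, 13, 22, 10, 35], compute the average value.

26.5556

Step 1: Sum all values: 25 + 31 + 12 + 49 + 42 + 13 + 22 + 10 + 35 = 239
Step 2: Count the number of values: n = 9
Step 3: Mean = sum / n = 239 / 9 = 26.5556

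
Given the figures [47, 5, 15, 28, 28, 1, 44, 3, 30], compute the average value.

22.3333

Step 1: Sum all values: 47 + 5 + 15 + 28 + 28 + 1 + 44 + 3 + 30 = 201
Step 2: Count the number of values: n = 9
Step 3: Mean = sum / n = 201 / 9 = 22.3333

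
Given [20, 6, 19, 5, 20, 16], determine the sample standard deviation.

7.0048

Step 1: Compute the mean: 14.3333
Step 2: Sum of squared deviations from the mean: 245.3333
Step 3: Sample variance = 245.3333 / 5 = 49.0667
Step 4: Standard deviation = sqrt(49.0667) = 7.0048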